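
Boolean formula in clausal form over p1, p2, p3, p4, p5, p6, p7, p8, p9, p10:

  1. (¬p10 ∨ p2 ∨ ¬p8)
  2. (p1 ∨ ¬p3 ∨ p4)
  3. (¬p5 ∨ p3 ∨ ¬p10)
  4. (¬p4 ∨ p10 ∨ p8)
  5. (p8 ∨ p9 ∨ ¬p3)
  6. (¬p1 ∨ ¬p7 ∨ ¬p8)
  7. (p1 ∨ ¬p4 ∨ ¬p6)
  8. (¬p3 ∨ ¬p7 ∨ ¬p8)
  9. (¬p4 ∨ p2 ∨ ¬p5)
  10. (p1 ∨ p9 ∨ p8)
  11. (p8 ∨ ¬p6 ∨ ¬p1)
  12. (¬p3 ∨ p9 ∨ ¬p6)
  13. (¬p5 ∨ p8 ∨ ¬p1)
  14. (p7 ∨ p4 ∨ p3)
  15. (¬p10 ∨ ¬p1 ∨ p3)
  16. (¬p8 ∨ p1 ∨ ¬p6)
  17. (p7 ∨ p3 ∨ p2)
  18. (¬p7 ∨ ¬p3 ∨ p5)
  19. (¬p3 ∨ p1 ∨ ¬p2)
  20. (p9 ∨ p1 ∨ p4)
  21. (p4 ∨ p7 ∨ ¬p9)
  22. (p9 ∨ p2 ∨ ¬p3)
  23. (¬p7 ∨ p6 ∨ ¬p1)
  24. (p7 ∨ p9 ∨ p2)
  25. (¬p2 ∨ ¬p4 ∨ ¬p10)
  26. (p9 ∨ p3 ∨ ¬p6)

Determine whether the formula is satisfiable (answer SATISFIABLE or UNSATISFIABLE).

Branch on p1: take p1 = False.
Branch on p2: take p2 = False.
Branch on p3: take p3 = False.
  then p7 is forced to True.
For the remaining variables, p4 = False, p5 = False, p6 = False, p8 = True, p9 = True, p10 = False works.
So p1 = 0, p2 = 0, p3 = 0, p4 = 0, p5 = 0, p6 = 0, p7 = 1, p8 = 1, p9 = 1, p10 = 0 is a satisfying assignment.

SATISFIABLE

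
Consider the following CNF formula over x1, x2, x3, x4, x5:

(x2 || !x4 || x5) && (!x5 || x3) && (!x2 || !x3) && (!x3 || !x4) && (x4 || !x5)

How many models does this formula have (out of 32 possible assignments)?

8

The models are:
  x1=F x2=F x3=F x4=F x5=F
  x1=F x2=F x3=T x4=F x5=F
  x1=F x2=T x3=F x4=F x5=F
  x1=F x2=T x3=F x4=T x5=F
  x1=T x2=F x3=F x4=F x5=F
  x1=T x2=F x3=T x4=F x5=F
  x1=T x2=T x3=F x4=F x5=F
  x1=T x2=T x3=F x4=T x5=F
That's 8 in total.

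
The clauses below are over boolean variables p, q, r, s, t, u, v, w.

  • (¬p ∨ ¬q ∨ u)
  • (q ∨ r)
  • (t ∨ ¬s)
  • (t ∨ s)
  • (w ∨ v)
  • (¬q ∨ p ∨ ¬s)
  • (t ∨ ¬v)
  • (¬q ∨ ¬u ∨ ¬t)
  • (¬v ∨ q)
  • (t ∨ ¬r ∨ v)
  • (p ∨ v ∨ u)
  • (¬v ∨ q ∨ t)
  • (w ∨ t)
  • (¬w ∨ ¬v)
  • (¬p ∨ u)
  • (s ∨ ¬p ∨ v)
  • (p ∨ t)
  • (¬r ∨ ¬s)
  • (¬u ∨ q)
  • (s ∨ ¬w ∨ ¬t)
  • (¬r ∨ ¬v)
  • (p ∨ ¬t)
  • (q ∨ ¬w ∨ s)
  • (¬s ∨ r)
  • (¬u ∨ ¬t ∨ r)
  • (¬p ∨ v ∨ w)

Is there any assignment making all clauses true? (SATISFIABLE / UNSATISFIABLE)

t = True:
  propagation gives p=True, u=True, q=False; an empty clause results — contradiction.
t = False:
  propagation gives s=False; an empty clause results — contradiction.
Every branch closes, so no satisfying assignment exists.

UNSATISFIABLE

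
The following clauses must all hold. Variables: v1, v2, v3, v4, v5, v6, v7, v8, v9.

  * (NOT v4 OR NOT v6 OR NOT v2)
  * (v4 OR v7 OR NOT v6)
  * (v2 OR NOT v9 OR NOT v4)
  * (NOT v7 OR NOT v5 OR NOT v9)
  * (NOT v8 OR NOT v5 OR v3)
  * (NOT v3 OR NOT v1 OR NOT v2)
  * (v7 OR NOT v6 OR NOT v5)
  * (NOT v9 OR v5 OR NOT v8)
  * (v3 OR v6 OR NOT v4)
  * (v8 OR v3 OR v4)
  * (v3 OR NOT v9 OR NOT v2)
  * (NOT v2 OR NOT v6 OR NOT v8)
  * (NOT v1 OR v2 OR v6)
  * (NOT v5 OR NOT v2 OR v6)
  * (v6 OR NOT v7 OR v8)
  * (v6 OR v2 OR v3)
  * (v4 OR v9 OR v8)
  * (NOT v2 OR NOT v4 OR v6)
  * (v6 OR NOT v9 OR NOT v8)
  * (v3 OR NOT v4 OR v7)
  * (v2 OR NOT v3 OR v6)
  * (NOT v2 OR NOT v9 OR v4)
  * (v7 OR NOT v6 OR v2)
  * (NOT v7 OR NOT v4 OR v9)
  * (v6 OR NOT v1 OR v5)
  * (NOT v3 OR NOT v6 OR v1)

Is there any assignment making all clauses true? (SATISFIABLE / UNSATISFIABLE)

SATISFIABLE

Branch on v1: take v1 = True.
For the remaining variables, v2 = False, v3 = False, v4 = False, v5 = False, v6 = True, v7 = True, v8 = True, v9 = False works.
So v1 = T  v2 = F  v3 = F  v4 = F  v5 = F  v6 = T  v7 = T  v8 = T  v9 = F is a satisfying assignment.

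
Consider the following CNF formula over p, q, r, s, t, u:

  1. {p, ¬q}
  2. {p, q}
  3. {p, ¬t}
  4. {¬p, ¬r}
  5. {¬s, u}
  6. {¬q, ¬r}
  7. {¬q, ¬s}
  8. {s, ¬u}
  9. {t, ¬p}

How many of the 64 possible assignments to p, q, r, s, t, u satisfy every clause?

3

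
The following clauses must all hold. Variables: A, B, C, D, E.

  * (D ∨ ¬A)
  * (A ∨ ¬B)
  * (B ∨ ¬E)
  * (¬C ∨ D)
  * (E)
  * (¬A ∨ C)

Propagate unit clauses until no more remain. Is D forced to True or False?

True

(E) stands alone — E = True.
From (B ∨ ¬E) and E = True: B = True.
In (A ∨ ¬B), ¬B is now false; A must hold, so A = True.
(D ∨ ¬A) with A = True leaves only D, so D = True.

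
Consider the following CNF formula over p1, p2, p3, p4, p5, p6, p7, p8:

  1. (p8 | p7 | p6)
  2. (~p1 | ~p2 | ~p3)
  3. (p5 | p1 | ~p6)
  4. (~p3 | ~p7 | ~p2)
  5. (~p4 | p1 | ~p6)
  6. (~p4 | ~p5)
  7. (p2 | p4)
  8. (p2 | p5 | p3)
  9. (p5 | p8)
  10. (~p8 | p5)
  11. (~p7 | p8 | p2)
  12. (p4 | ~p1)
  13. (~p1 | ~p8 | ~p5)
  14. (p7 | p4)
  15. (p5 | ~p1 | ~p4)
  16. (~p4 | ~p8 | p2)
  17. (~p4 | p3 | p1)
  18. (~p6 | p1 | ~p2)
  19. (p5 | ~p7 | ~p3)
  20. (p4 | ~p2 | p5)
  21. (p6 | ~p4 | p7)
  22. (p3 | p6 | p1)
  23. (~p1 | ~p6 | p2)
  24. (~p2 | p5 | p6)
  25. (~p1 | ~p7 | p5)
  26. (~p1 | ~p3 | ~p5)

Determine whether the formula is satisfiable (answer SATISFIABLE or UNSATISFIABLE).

p1 = True:
  propagation gives p4=True, p5=False; an empty clause results — contradiction.
p1 = False:
  p2 = True:
    propagation gives p6=False, p3=True, p7=False, p8=True; an empty clause results — contradiction.
  p2 = False:
    propagation gives p4=True, p6=False, p5=False, p3=True; an empty clause results — contradiction.
Every branch closes, so no satisfying assignment exists.

UNSATISFIABLE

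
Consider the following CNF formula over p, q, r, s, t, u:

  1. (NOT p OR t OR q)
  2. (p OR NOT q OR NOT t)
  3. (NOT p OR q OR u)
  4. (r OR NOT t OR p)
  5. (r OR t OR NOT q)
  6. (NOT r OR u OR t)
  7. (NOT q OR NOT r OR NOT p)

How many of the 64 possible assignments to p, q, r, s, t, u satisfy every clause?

Case analysis on p and q:
  p=1, q=1: remaining (r,s,t,u) ∈ {(0,0,1,0); (0,0,1,1); (0,1,1,0); (0,1,1,1)} — 4.
  p=1, q=0: remaining (r,s,t,u) ∈ {(0,0,1,1); (0,1,1,1); (1,0,1,1); (1,1,1,1)} — 4.
  p=0, q=1: remaining (r,s,t,u) ∈ {(1,0,0,1); (1,1,0,1)} — 2.
  p=0, q=0: s free; 5 ways for (r,t,u) × 2^1 = 10.
Total: 4 + 4 + 2 + 10 = 20.

20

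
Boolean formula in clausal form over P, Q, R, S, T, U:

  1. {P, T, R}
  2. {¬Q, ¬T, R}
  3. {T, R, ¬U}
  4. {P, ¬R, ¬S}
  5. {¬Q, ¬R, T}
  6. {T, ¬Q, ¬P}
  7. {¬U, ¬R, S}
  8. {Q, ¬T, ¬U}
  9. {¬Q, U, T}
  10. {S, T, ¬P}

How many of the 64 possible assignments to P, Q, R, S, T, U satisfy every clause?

Case analysis on T and R:
  T=1, R=1: 7 of the 16 assignments to (P,Q,S,U) work.
  T=1, R=0: remaining (P,Q,S,U) ∈ {(0,0,0,0); (0,0,1,0); (1,0,0,0); (1,0,1,0)} — 4.
  T=0, R=1: remaining (P,Q,S,U) ∈ {(0,0,0,0); (1,0,1,0); (1,0,1,1)} — 3.
  T=0, R=0: remaining (P,Q,S,U) ∈ {(1,0,1,0)} — 1.
Total: 7 + 4 + 3 + 1 = 15.

15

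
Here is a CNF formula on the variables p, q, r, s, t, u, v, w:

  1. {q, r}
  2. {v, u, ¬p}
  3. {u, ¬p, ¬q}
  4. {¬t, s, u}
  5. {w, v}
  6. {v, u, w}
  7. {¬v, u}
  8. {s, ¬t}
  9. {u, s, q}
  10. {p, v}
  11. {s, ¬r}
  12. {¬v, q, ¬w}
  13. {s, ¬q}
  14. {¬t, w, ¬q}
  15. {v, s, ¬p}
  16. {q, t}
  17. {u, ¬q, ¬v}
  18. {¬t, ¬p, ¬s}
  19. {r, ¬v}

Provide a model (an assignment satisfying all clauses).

p = T  q = T  r = T  s = T  t = F  u = T  v = F  w = T

Check each clause:
  1. {q, r} — q is true.
  2. {¬p, v, u} — u is true.
  3. {¬p, ¬q, u} — u is true.
  4. {¬t, u, s} — ¬t is true.
  5. {v, w} — w is true.
  6. {w, v, u} — w is true.
  7. {¬v, u} — ¬v is true.
  8. {s, ¬t} — ¬t is true.
  9. {u, s, q} — q is true.
  10. {v, p} — p is true.
  11. {s, ¬r} — s is true.
  12. {¬w, q, ¬v} — ¬v is true.
  13. {s, ¬q} — s is true.
  14. {¬t, ¬q, w} — w is true.
  15. {s, v, ¬p} — s is true.
  16. {q, t} — q is true.
  17. {¬v, u, ¬q} — ¬v is true.
  18. {¬s, ¬t, ¬p} — ¬t is true.
  19. {r, ¬v} — ¬v is true.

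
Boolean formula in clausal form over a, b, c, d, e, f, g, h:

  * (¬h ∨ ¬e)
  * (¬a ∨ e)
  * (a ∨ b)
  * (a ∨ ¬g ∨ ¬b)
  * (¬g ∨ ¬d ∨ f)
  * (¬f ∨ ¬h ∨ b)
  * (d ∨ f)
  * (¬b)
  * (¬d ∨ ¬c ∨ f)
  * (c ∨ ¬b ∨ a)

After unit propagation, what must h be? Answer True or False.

(¬b) is a unit clause: b = False.
From (b ∨ a) and b = False: a = True.
From (¬a ∨ e) and a = True: e = True.
(¬e ∨ ¬h): since e = True, the clause reduces to (¬h). h = False.

False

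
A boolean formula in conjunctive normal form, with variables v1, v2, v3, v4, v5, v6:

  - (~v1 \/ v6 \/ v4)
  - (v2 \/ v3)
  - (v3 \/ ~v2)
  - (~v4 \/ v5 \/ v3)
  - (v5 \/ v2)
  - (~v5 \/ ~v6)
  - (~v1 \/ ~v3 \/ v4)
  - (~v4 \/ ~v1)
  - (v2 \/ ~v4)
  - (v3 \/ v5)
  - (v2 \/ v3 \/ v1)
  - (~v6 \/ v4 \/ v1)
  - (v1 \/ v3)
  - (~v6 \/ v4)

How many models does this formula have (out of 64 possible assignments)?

6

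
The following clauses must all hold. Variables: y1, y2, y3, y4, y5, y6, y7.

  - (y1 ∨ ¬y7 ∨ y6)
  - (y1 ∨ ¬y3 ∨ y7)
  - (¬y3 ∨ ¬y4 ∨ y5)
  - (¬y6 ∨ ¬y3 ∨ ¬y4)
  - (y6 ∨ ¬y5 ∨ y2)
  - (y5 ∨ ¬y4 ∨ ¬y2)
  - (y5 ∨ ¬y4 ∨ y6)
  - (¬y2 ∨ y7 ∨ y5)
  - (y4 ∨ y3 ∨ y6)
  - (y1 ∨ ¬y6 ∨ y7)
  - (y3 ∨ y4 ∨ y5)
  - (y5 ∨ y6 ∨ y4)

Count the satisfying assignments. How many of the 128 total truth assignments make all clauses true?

Split on y4, then y5.
  y4=1, y5=1: 11 of the 32 assignments to (y1,y2,y3,y6,y7) work.
  y4=1, y5=0: remaining (y1,y2,y3,y6,y7) ∈ {(0,0,0,1,1); (1,0,0,1,0); (1,0,0,1,1)} — 3.
  y4=0, y5=1: 14 of the 32 assignments to (y1,y2,y3,y6,y7) work.
  y4=0, y5=0: 5 of the 32 assignments to (y1,y2,y3,y6,y7) work.
Total: 11 + 3 + 14 + 5 = 33.

33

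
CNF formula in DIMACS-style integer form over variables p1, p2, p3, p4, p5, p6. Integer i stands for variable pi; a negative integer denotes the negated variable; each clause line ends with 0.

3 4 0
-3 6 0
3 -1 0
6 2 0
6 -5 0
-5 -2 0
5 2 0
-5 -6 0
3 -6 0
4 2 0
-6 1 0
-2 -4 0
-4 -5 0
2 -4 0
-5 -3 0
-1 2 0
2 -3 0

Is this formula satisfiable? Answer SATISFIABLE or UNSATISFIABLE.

SATISFIABLE

Branch on p1: take p1 = True.
  then p3 is forced to True.
  then p6 is forced to True.
  then p5 is forced to False.
  then p2 is forced to True.
  then p4 is forced to False.
Every clause has at least one true literal under this assignment.
So p1=1, p2=1, p3=1, p4=0, p5=0, p6=1 is a satisfying assignment.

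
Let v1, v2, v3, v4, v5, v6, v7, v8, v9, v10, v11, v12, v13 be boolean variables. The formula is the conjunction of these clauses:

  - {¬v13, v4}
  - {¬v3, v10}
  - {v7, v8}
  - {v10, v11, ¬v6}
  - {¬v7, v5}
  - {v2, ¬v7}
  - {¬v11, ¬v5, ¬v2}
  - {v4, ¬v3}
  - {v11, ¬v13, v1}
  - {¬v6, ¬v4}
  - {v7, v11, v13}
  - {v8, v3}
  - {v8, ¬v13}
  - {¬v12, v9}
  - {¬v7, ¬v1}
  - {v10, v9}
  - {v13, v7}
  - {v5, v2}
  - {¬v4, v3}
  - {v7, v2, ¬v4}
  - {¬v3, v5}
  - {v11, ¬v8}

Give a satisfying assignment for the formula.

v1=False, v2=True, v3=True, v4=True, v5=True, v6=False, v7=True, v8=False, v9=False, v10=True, v11=False, v12=False, v13=False

Pure literal: v6 appears only negated; assign v6 = False.
Pure literal: v10 appears only positively; assign v10 = True.
Set v1 = False and propagate.
Try v2 = True.
Set v3 = True and propagate.
  then v4 is forced to True.
  then v5 is forced to True.
  then v11 is forced to False.
  then v13 is forced to False.
  then v7 is forced to True.
  then v8 is forced to False.
The remaining clauses are satisfied by v9 = False, v12 = False.
Every clause has at least one true literal under this assignment.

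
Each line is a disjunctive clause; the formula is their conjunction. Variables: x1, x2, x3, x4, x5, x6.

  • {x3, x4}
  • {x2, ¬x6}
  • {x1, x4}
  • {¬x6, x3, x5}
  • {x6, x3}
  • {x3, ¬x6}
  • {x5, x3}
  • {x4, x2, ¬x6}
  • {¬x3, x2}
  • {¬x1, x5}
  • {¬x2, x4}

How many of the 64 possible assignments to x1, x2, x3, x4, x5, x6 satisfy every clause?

The models are:
  x1=0 x2=1 x3=1 x4=1 x5=0 x6=0
  x1=0 x2=1 x3=1 x4=1 x5=0 x6=1
  x1=0 x2=1 x3=1 x4=1 x5=1 x6=0
  x1=0 x2=1 x3=1 x4=1 x5=1 x6=1
  x1=1 x2=1 x3=1 x4=1 x5=1 x6=0
  x1=1 x2=1 x3=1 x4=1 x5=1 x6=1
Count: 6.

6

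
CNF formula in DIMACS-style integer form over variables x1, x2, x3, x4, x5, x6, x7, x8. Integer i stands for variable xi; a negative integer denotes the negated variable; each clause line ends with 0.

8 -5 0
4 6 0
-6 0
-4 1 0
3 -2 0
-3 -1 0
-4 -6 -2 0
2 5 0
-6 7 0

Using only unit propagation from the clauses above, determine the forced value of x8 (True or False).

True

Unit clause (~x6) sets x6 = False.
(x6 | x4): since x6 = False, the clause reduces to (x4). x4 = True.
(x1 | ~x4): since x4 = True, the clause reduces to (x1). x1 = True.
In (~x1 | ~x3), ~x1 is now false; ~x3 must hold, so x3 = False.
In (~x2 | x3), x3 is now false; ~x2 must hold, so x2 = False.
In (x2 | x5), x2 is now false; x5 must hold, so x5 = True.
From (~x5 | x8) and x5 = True: x8 = True.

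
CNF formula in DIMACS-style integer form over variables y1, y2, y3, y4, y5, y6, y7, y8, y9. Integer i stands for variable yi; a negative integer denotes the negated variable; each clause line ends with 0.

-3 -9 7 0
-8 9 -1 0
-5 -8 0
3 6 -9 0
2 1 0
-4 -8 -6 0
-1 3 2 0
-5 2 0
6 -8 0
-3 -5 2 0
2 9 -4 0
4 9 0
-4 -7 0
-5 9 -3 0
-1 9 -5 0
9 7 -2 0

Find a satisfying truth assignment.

y1=T, y2=T, y3=T, y4=F, y5=F, y6=F, y7=T, y8=F, y9=T

Check each clause:
  1. (y7 \/ ~y9 \/ ~y3) — y7 is true.
  2. (~y8 \/ y9 \/ ~y1) — ~y8 is true.
  3. (~y5 \/ ~y8) — ~y8 is true.
  4. (y3 \/ y6 \/ ~y9) — y3 is true.
  5. (y2 \/ y1) — y1 is true.
  6. (~y4 \/ ~y6 \/ ~y8) — ~y8 is true.
  7. (y3 \/ y2 \/ ~y1) — y2 is true.
  8. (y2 \/ ~y5) — y2 is true.
  9. (y6 \/ ~y8) — ~y8 is true.
  10. (~y3 \/ y2 \/ ~y5) — y2 is true.
  11. (~y4 \/ y9 \/ y2) — y9 is true.
  12. (y4 \/ y9) — y9 is true.
  13. (~y4 \/ ~y7) — ~y4 is true.
  14. (y9 \/ ~y3 \/ ~y5) — y9 is true.
  15. (~y1 \/ y9 \/ ~y5) — y9 is true.
  16. (~y2 \/ y7 \/ y9) — y9 is true.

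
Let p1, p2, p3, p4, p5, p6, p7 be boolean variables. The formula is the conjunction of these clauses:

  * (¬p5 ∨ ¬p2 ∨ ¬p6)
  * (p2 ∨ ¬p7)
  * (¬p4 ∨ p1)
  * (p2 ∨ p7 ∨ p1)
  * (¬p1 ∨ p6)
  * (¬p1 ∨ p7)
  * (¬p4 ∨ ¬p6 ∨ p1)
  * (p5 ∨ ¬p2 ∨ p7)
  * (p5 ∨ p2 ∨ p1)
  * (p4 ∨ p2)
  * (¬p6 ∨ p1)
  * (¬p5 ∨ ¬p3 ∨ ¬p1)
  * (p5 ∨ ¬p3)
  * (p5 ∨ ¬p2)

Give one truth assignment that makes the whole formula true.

p1=False, p2=True, p3=True, p4=False, p5=True, p6=False, p7=False

Set p1 = False and propagate.
  then p4 is forced to False.
  then p2 is forced to True.
  then p6 is forced to False.
  then p5 is forced to True.
p3, p7 are now unconstrained; take p3 = True, p7 = False.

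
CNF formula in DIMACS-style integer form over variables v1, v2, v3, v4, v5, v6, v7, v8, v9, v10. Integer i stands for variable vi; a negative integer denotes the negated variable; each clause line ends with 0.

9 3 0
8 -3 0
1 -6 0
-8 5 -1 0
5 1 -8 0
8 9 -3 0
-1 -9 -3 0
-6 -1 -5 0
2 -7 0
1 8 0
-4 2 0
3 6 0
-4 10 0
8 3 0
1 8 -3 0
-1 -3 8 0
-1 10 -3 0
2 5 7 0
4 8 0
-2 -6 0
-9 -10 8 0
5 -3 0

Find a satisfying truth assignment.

v1 = F, v2 = T, v3 = T, v4 = T, v5 = T, v6 = F, v7 = T, v8 = T, v9 = F, v10 = T

Try v1 = False.
  then v6 is forced to False.
  then v8 is forced to True.
  then v5 is forced to True.
  then v3 is forced to True.
For the remaining variables, v2 = True, v4 = True, v7 = True, v9 = False, v10 = True works.
Check each clause:
  1. (v9 || v3) — v3 is true.
  2. (v8 || !v3) — v8 is true.
  3. (v1 || !v6) — !v6 is true.
  4. (v5 || !v1 || !v8) — v5 is true.
  5. (!v8 || v5 || v1) — v5 is true.
  6. (v9 || !v3 || v8) — v8 is true.
  7. (!v3 || !v1 || !v9) — !v1 is true.
  8. (!v5 || !v1 || !v6) — !v6 is true.
  9. (!v7 || v2) — v2 is true.
  10. (v8 || v1) — v8 is true.
  11. (v2 || !v4) — v2 is true.
  12. (v3 || v6) — v3 is true.
  13. (v10 || !v4) — v10 is true.
  14. (v3 || v8) — v8 is true.
  15. (!v3 || v8 || v1) — v8 is true.
  16. (!v3 || v8 || !v1) — v8 is true.
  17. (!v1 || v10 || !v3) — v10 is true.
  18. (v7 || v5 || v2) — v2 is true.
  19. (v8 || v4) — v8 is true.
  20. (!v2 || !v6) — !v6 is true.
  21. (!v9 || v8 || !v10) — v8 is true.
  22. (!v3 || v5) — v5 is true.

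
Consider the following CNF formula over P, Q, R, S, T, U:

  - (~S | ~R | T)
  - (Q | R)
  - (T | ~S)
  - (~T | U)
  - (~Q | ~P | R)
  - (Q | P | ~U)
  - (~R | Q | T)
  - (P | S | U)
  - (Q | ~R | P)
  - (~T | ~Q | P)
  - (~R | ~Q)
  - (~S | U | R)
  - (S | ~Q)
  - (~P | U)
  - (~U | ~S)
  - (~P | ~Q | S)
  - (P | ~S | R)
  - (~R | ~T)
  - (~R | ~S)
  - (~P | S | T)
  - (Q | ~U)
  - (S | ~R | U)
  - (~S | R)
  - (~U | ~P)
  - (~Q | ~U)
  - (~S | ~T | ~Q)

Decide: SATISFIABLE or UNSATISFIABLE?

S = True:
  propagation gives T=True, U=True; an empty clause results — contradiction.
S = False:
  propagation gives Q=False, R=True, T=True; an empty clause results — contradiction.
Every branch closes, so no satisfying assignment exists.

UNSATISFIABLE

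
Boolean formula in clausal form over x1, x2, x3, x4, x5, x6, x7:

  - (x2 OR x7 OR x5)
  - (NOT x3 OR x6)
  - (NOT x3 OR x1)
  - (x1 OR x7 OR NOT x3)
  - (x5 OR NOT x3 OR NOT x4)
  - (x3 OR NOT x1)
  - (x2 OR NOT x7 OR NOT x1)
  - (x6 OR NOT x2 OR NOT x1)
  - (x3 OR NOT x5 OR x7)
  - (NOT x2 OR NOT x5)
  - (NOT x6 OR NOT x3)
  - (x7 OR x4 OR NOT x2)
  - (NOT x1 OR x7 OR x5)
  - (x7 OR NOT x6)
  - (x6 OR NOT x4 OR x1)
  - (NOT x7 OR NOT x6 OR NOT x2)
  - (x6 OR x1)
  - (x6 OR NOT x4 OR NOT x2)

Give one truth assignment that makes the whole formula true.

x1=F  x2=F  x3=F  x4=T  x5=F  x6=T  x7=T

Branch on x1: take x1 = False.
  then x3 is forced to False.
  then x6 is forced to True.
  then x7 is forced to True.
  then x2 is forced to False.
x4, x5 are now unconstrained; take x4 = True, x5 = False.
Every clause has at least one true literal under this assignment.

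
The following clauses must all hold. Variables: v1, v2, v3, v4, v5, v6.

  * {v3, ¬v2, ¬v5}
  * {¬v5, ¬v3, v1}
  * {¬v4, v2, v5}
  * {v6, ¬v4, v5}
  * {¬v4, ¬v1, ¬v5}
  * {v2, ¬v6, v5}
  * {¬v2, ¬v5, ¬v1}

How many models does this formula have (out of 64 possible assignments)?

Split on v5, then v2.
  v5=T, v2=T: a clause becomes empty — 0.
  v5=T, v2=F: v6 free; 4 ways for (v1,v3,v4) × 2^1 = 8.
  v5=F, v2=T: v1, v3 free; 3 ways for (v4,v6) × 2^2 = 12.
  v5=F, v2=F: remaining (v1,v3,v4,v6) ∈ {(F,F,F,F); (F,T,F,F); (T,F,F,F); (T,T,F,F)} — 4.
Total: 0 + 8 + 12 + 4 = 24.

24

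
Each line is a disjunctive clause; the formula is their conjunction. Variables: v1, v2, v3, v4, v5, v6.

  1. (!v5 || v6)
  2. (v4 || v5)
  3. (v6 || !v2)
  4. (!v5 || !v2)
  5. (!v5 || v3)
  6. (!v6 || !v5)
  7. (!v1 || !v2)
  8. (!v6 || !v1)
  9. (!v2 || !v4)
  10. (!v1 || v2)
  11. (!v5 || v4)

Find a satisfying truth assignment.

v1=F, v2=F, v3=F, v4=T, v5=F, v6=T

Check each clause:
  1. (!v5 || v6) — !v5 is true.
  2. (v5 || v4) — v4 is true.
  3. (v6 || !v2) — v6 is true.
  4. (!v2 || !v5) — !v5 is true.
  5. (v3 || !v5) — !v5 is true.
  6. (!v6 || !v5) — !v5 is true.
  7. (!v2 || !v1) — !v2 is true.
  8. (!v6 || !v1) — !v1 is true.
  9. (!v4 || !v2) — !v2 is true.
  10. (v2 || !v1) — !v1 is true.
  11. (!v5 || v4) — !v5 is true.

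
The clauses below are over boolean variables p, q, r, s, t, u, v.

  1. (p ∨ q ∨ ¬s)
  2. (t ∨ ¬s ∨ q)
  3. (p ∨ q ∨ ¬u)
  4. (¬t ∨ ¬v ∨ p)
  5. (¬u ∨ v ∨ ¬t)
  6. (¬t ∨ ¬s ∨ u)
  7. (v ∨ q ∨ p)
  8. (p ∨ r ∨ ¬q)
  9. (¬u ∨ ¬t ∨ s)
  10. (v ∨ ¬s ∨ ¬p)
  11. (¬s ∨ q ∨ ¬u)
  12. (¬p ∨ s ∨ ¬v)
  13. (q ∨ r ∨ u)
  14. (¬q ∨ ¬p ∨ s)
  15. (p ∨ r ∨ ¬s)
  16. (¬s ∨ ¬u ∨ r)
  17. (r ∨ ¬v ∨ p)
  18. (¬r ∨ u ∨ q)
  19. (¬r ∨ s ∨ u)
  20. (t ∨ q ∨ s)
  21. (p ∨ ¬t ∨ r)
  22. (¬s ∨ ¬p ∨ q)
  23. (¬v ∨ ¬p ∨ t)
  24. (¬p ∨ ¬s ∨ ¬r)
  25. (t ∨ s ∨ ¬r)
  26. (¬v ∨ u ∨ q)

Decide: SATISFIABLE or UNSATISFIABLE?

Set p = False and propagate.
Branch on q: take q = True.
  then r is forced to True.
For the remaining variables, s = True, t = False, u = True, v = True works.
Every clause has at least one true literal under this assignment.
So p=F  q=T  r=T  s=T  t=F  u=T  v=T is a satisfying assignment.

SATISFIABLE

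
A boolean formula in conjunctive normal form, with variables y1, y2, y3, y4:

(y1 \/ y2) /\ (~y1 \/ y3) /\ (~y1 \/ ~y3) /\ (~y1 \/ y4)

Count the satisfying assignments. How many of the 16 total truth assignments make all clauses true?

4

The models are:
  y1=0 y2=1 y3=0 y4=0
  y1=0 y2=1 y3=0 y4=1
  y1=0 y2=1 y3=1 y4=0
  y1=0 y2=1 y3=1 y4=1
That's 4 in total.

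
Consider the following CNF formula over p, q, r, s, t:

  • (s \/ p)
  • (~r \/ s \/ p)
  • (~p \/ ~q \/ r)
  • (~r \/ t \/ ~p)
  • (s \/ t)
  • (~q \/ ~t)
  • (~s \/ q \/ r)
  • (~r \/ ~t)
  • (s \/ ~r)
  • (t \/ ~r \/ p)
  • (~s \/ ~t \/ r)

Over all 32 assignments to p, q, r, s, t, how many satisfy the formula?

Satisfying assignments:
  p=F q=T r=F s=T t=F
  p=T q=F r=F s=F t=T
That's 2 in total.

2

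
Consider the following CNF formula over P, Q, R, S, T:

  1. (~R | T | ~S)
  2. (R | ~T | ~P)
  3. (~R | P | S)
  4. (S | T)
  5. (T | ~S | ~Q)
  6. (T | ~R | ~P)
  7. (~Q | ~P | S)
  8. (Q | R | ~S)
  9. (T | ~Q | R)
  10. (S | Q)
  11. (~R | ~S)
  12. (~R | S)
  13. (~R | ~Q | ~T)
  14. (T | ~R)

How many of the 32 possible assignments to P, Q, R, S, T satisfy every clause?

2

The models are:
  P=0 Q=1 R=0 S=0 T=1
  P=0 Q=1 R=0 S=1 T=1
That's 2 in total.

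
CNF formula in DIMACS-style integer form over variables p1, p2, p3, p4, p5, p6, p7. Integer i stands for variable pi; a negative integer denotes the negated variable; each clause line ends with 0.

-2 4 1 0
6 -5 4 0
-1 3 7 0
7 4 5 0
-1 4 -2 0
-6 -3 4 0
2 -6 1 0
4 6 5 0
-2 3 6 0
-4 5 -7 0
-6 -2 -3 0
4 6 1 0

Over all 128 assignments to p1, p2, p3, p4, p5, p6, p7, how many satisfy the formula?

26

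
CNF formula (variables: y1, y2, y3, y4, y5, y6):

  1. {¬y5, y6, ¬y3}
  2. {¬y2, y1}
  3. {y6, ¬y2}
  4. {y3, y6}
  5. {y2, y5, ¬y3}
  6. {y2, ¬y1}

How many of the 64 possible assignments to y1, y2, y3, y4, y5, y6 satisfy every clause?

Split on y2, then y3.
  y2=1, y3=1: remaining (y1,y4,y5,y6) ∈ {(1,0,0,1); (1,0,1,1); (1,1,0,1); (1,1,1,1)} — 4.
  y2=1, y3=0: remaining (y1,y4,y5,y6) ∈ {(1,0,0,1); (1,0,1,1); (1,1,0,1); (1,1,1,1)} — 4.
  y2=0, y3=1: remaining (y1,y4,y5,y6) ∈ {(0,0,1,1); (0,1,1,1)} — 2.
  y2=0, y3=0: remaining (y1,y4,y5,y6) ∈ {(0,0,0,1); (0,0,1,1); (0,1,0,1); (0,1,1,1)} — 4.
Total: 4 + 4 + 2 + 4 = 14.

14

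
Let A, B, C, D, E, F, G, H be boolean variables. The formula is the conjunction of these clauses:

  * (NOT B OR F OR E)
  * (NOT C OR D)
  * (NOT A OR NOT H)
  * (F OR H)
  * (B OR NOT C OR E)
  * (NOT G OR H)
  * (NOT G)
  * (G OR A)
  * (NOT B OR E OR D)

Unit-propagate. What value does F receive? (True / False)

True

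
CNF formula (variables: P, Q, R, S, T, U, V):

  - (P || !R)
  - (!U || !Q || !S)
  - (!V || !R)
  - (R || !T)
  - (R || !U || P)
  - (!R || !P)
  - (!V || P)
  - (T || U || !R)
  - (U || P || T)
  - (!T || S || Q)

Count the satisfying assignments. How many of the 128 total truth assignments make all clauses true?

14

Case analysis on R and P:
  R=1, P=1: a clause becomes empty — 0.
  R=1, P=0: a clause becomes empty — 0.
  R=0, P=1: V free; 7 ways for (Q,S,T,U) × 2^1 = 14.
  R=0, P=0: a clause becomes empty — 0.
Total: 0 + 0 + 14 + 0 = 14.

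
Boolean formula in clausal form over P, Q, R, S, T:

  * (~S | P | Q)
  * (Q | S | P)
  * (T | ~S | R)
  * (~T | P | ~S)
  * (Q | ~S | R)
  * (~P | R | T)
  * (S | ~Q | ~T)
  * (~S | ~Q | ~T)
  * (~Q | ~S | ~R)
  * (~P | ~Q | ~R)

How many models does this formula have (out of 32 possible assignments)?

7

Split on S, then Q.
  S=1, Q=1: a clause becomes empty — 0.
  S=1, Q=0: remaining (P,R,T) ∈ {(1,1,0); (1,1,1)} — 2.
  S=0, Q=1: remaining (P,R,T) ∈ {(0,0,0); (0,1,0)} — 2.
  S=0, Q=0: remaining (P,R,T) ∈ {(1,0,1); (1,1,0); (1,1,1)} — 3.
Total: 0 + 2 + 2 + 3 = 7.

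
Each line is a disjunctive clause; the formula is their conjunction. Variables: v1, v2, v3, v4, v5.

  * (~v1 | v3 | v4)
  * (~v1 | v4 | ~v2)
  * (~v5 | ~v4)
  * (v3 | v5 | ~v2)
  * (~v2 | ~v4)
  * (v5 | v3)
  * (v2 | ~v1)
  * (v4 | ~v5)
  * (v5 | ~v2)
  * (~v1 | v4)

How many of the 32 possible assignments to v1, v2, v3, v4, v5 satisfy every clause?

2

The models are:
  v1=0 v2=0 v3=1 v4=0 v5=0
  v1=0 v2=0 v3=1 v4=1 v5=0
That's 2 in total.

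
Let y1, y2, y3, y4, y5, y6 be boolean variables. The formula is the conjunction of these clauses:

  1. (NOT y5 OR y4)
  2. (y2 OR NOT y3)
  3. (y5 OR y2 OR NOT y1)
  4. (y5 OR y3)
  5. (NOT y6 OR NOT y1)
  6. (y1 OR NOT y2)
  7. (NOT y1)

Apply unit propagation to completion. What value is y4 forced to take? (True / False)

(NOT y1) stands alone — y1 = False.
(NOT y2 OR y1) with y1 = False leaves only NOT y2, so y2 = False.
In (y2 OR NOT y3), y2 is now false; NOT y3 must hold, so y3 = False.
(y5 OR y3) with y3 = False leaves only y5, so y5 = True.
In (y4 OR NOT y5), NOT y5 is now false; y4 must hold, so y4 = True.

True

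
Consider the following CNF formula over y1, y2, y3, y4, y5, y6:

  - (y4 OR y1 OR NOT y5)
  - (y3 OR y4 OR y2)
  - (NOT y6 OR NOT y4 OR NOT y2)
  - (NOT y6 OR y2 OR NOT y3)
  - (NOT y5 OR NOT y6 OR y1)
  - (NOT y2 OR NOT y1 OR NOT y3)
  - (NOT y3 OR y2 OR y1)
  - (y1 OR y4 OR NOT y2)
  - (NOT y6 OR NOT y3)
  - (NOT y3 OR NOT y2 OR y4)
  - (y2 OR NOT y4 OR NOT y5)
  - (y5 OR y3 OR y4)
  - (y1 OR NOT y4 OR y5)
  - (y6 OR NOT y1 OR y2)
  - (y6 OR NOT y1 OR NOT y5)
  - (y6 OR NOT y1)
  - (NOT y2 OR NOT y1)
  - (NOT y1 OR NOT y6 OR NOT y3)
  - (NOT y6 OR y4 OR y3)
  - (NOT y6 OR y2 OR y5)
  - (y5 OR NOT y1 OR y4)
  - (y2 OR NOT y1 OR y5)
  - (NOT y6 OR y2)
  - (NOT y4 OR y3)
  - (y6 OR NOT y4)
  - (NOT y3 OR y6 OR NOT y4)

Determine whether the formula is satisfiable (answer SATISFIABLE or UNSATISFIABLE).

UNSATISFIABLE

y1 = True:
  propagation gives y6=True, y3=False, y2=False; an empty clause results — contradiction.
y1 = False:
  y4 = True:
    propagation gives y5=True, y6=False; an empty clause results — contradiction.
  y4 = False:
    propagation gives y5=False, y2=False, y3=True; an empty clause results — contradiction.
Every branch closes, so no satisfying assignment exists.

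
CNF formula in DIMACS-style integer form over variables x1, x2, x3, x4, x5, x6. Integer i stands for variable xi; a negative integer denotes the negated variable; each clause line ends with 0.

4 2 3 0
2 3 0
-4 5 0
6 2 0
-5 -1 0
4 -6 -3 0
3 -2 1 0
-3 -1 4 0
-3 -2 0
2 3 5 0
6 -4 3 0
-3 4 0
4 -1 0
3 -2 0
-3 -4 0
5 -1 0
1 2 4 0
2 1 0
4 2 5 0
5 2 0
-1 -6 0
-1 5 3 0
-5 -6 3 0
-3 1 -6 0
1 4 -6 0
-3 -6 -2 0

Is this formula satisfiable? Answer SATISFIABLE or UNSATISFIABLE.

UNSATISFIABLE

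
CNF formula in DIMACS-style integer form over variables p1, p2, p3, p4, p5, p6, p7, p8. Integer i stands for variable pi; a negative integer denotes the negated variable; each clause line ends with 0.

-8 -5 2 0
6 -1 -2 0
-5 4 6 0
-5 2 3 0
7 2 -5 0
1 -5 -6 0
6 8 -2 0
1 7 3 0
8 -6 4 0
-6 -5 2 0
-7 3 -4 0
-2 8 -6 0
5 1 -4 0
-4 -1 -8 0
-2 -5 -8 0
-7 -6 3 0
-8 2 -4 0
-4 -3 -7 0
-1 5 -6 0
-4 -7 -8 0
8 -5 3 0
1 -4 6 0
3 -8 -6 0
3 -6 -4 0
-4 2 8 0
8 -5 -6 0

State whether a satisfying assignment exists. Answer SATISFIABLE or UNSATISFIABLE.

Try p1 = False.
The remaining clauses are satisfied by p2 = True, p3 = False, p4 = False, p5 = False, p6 = False, p7 = True, p8 = True.
So p1=False, p2=True, p3=False, p4=False, p5=False, p6=False, p7=True, p8=True is a satisfying assignment.

SATISFIABLE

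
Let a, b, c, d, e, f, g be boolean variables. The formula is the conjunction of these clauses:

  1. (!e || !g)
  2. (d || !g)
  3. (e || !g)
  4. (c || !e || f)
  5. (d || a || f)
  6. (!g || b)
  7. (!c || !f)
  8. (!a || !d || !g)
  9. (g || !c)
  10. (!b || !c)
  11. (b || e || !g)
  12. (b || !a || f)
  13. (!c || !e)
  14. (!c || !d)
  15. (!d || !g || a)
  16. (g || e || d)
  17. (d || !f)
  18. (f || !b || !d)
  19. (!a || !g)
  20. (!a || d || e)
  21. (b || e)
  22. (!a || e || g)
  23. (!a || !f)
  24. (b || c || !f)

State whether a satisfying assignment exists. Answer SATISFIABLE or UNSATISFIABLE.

SATISFIABLE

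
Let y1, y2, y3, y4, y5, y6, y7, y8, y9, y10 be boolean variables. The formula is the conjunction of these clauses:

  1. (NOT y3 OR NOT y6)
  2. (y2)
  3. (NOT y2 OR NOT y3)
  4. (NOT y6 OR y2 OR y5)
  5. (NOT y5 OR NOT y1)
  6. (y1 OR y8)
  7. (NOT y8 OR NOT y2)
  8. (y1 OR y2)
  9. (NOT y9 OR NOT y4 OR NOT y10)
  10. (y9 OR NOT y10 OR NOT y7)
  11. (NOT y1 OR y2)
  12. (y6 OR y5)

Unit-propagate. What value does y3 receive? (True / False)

Unit clause (y2) sets y2 = True.
(NOT y2 OR NOT y3) with y2 = True leaves only NOT y3, so y3 = False.

False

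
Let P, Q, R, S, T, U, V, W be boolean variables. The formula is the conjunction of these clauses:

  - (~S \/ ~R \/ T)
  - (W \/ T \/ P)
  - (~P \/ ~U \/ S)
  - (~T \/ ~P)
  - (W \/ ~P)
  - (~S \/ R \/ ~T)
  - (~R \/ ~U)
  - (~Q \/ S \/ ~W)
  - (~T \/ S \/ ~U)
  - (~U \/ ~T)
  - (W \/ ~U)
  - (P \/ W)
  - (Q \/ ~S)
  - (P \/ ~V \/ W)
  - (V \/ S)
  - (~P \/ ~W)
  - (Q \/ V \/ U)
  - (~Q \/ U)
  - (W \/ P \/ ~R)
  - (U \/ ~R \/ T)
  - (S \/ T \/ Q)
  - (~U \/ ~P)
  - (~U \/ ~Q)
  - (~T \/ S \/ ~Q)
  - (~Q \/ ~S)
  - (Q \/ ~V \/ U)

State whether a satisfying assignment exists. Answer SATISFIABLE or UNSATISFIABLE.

UNSATISFIABLE

U = True:
  propagation gives R=False, T=False, W=True, P=False; an empty clause results — contradiction.
U = False:
  propagation gives Q=False, S=False, V=True; an empty clause results — contradiction.
Every branch closes, so no satisfying assignment exists.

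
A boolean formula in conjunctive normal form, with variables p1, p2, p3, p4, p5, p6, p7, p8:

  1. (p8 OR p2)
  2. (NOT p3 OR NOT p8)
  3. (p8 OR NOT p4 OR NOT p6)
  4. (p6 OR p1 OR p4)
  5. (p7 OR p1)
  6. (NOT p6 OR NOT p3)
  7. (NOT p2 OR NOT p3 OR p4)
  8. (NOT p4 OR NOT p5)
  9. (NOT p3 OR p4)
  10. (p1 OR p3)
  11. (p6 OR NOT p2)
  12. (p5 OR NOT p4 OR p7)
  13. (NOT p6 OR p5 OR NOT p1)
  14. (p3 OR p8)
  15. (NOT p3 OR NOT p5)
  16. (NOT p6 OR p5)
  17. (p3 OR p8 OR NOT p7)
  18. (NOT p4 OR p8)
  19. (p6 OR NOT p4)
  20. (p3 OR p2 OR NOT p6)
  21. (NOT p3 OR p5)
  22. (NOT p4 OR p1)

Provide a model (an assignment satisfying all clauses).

p1=True  p2=False  p3=False  p4=False  p5=True  p6=False  p7=False  p8=True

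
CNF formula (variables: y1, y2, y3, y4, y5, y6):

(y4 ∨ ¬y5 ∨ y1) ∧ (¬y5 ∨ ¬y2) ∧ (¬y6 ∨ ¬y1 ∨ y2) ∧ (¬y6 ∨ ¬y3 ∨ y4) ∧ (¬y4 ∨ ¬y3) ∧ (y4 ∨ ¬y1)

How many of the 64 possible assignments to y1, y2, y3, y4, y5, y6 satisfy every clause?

Case analysis on y4 and y1:
  y4=T, y1=T: remaining (y2,y3,y5,y6) ∈ {(F,F,F,F); (F,F,T,F); (T,F,F,F); (T,F,F,T)} — 4.
  y4=T, y1=F: y6 free; 3 ways for (y2,y3,y5) × 2^1 = 6.
  y4=F, y1=T: a clause becomes empty — 0.
  y4=F, y1=F: y2 free; 3 ways for (y3,y5,y6) × 2^1 = 6.
Total: 4 + 6 + 0 + 6 = 16.

16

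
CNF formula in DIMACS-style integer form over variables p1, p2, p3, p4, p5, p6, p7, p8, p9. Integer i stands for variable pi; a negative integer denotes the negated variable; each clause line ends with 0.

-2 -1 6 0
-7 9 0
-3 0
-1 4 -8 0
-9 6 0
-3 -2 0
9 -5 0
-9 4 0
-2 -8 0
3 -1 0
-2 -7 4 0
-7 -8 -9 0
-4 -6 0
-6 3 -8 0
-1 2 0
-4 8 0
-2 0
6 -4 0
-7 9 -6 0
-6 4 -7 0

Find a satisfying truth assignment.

p1=False, p2=False, p3=False, p4=False, p5=False, p6=False, p7=False, p8=True, p9=False

Check each clause:
  1. (NOT p1 OR NOT p2 OR p6) — NOT p1 is true.
  2. (p9 OR NOT p7) — NOT p7 is true.
  3. (NOT p3) — NOT p3 is true.
  4. (NOT p1 OR p4 OR NOT p8) — NOT p1 is true.
  5. (NOT p9 OR p6) — NOT p9 is true.
  6. (NOT p3 OR NOT p2) — NOT p3 is true.
  7. (p9 OR NOT p5) — NOT p5 is true.
  8. (NOT p9 OR p4) — NOT p9 is true.
  9. (NOT p8 OR NOT p2) — NOT p2 is true.
  10. (NOT p1 OR p3) — NOT p1 is true.
  11. (NOT p2 OR NOT p7 OR p4) — NOT p7 is true.
  12. (NOT p9 OR NOT p7 OR NOT p8) — NOT p7 is true.
  13. (NOT p6 OR NOT p4) — NOT p6 is true.
  14. (NOT p6 OR p3 OR NOT p8) — NOT p6 is true.
  15. (NOT p1 OR p2) — NOT p1 is true.
  16. (NOT p4 OR p8) — p8 is true.
  17. (NOT p2) — NOT p2 is true.
  18. (p6 OR NOT p4) — NOT p4 is true.
  19. (NOT p7 OR p9 OR NOT p6) — NOT p6 is true.
  20. (NOT p7 OR p4 OR NOT p6) — NOT p7 is true.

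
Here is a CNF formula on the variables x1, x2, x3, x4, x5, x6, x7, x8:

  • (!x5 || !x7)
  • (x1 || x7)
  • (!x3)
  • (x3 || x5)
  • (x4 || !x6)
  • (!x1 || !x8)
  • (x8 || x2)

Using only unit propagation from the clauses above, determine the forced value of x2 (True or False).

True

(!x3) stands alone — x3 = False.
In (x5 || x3), x3 is now false; x5 must hold, so x5 = True.
(!x7 || !x5): since x5 = True, the clause reduces to (!x7). x7 = False.
(x1 || x7) with x7 = False leaves only x1, so x1 = True.
From (!x1 || !x8) and x1 = True: x8 = False.
(x8 || x2): since x8 = False, the clause reduces to (x2). x2 = True.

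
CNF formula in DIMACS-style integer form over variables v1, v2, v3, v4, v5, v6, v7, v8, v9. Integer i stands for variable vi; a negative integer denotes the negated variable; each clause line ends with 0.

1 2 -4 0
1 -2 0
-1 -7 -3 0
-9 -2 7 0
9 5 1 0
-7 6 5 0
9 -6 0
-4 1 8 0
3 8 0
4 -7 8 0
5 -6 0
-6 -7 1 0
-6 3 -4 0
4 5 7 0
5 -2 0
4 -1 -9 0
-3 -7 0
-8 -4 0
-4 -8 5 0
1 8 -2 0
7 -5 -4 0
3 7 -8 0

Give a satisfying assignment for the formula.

Set v1 = True and propagate.
Set v2 = True and propagate.
  then v5 is forced to True.
The remaining clauses are satisfied by v3 = True, v4 = False, v6 = False, v7 = False, v8 = True, v9 = False.

v1 = True, v2 = True, v3 = True, v4 = False, v5 = True, v6 = False, v7 = False, v8 = True, v9 = False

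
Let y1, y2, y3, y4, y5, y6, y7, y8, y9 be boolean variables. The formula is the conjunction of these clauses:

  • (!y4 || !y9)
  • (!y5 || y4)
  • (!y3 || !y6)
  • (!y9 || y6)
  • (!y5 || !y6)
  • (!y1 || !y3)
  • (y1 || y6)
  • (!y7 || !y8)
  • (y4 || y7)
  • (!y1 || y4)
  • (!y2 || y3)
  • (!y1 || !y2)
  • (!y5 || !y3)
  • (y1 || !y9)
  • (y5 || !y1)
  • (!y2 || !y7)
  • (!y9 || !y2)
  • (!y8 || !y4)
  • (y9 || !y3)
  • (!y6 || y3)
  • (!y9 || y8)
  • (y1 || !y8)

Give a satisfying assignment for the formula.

y1=True, y2=False, y3=False, y4=True, y5=True, y6=False, y7=False, y8=False, y9=False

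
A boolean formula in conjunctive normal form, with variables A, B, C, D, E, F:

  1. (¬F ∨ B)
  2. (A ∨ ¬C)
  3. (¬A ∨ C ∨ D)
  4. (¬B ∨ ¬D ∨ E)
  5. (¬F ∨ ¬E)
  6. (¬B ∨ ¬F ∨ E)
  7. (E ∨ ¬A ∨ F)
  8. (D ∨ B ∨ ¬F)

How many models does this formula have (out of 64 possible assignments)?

Split on F, then B.
  F=1, B=1: a clause becomes empty — 0.
  F=1, B=0: a clause becomes empty — 0.
  F=0, B=1: 6 of the 16 assignments to (A,C,D,E) work.
  F=0, B=0: 7 of the 16 assignments to (A,C,D,E) work.
Total: 0 + 0 + 6 + 7 = 13.

13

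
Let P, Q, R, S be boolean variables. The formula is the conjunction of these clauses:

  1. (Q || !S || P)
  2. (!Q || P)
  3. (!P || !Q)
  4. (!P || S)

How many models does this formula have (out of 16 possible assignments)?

4

Satisfying assignments:
  P=0 Q=0 R=0 S=0
  P=0 Q=0 R=1 S=0
  P=1 Q=0 R=0 S=1
  P=1 Q=0 R=1 S=1
Count: 4.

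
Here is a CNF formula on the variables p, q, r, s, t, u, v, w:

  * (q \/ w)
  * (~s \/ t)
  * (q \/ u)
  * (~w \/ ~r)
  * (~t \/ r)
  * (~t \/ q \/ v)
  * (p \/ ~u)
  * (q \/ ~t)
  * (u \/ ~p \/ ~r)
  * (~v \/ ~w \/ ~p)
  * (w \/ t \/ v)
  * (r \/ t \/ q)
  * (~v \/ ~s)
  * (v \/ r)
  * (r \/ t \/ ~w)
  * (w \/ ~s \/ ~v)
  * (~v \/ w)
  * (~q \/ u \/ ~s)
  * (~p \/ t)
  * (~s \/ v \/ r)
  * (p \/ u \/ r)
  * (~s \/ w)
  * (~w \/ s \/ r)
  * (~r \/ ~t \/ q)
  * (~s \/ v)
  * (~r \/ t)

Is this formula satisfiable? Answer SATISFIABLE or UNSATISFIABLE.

SATISFIABLE

Try p = False.
  then u is forced to False.
  then q is forced to True.
  then s is forced to False.
  then r is forced to True.
  then w is forced to False.
  then v is forced to False.
  then t is forced to True.
So p=False  q=True  r=True  s=False  t=True  u=False  v=False  w=False is a satisfying assignment.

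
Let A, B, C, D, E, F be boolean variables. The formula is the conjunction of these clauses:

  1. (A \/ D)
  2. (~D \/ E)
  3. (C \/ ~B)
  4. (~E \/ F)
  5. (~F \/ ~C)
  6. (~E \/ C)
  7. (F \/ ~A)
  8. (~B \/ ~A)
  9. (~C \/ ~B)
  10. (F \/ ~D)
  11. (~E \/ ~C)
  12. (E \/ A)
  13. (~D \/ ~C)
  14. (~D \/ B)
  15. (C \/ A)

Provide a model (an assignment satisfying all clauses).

A = 1, B = 0, C = 0, D = 0, E = 0, F = 1

Try A = True.
  then F is forced to True.
  then C is forced to False.
  then B is forced to False.
  then E is forced to False.
  then D is forced to False.
Every clause has at least one true literal under this assignment.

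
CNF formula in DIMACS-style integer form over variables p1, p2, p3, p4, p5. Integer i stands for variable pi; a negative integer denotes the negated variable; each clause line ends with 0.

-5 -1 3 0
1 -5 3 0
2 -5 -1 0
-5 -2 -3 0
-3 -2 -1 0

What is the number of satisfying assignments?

Split on p1, then p3.
  p1=T, p3=T: remaining (p2,p4,p5) ∈ {(F,F,F); (F,T,F)} — 2.
  p1=T, p3=F: remaining (p2,p4,p5) ∈ {(F,F,F); (F,T,F); (T,F,F); (T,T,F)} — 4.
  p1=F, p3=T: p4 free; 3 ways for (p2,p5) × 2^1 = 6.
  p1=F, p3=F: remaining (p2,p4,p5) ∈ {(F,F,F); (F,T,F); (T,F,F); (T,T,F)} — 4.
Total: 2 + 4 + 6 + 4 = 16.

16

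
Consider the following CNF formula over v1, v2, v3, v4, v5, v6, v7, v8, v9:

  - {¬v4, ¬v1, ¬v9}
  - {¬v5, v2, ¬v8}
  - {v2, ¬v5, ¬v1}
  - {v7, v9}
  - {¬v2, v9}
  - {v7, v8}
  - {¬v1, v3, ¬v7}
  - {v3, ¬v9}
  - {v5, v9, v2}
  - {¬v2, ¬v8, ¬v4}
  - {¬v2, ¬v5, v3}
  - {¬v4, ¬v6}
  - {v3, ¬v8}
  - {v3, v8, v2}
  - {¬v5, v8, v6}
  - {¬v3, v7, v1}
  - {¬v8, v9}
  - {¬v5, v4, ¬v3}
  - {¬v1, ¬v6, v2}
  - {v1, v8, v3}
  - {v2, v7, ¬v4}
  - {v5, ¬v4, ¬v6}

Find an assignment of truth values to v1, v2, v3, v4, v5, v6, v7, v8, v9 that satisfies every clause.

v1=F, v2=F, v3=T, v4=T, v5=F, v6=F, v7=T, v8=F, v9=T

Check each clause:
  1. {¬v4, ¬v1, ¬v9} — ¬v1 is true.
  2. {¬v8, v2, ¬v5} — ¬v8 is true.
  3. {¬v1, v2, ¬v5} — ¬v5 is true.
  4. {v9, v7} — v9 is true.
  5. {¬v2, v9} — v9 is true.
  6. {v8, v7} — v7 is true.
  7. {¬v1, ¬v7, v3} — v3 is true.
  8. {¬v9, v3} — v3 is true.
  9. {v5, v2, v9} — v9 is true.
  10. {¬v2, ¬v8, ¬v4} — ¬v8 is true.
  11. {¬v5, v3, ¬v2} — v3 is true.
  12. {¬v4, ¬v6} — ¬v6 is true.
  13. {v3, ¬v8} — ¬v8 is true.
  14. {v8, v2, v3} — v3 is true.
  15. {v6, v8, ¬v5} — ¬v5 is true.
  16. {v7, v1, ¬v3} — v7 is true.
  17. {v9, ¬v8} — ¬v8 is true.
  18. {v4, ¬v3, ¬v5} — ¬v5 is true.
  19. {¬v6, v2, ¬v1} — ¬v6 is true.
  20. {v8, v3, v1} — v3 is true.
  21. {v7, v2, ¬v4} — v7 is true.
  22. {¬v6, v5, ¬v4} — ¬v6 is true.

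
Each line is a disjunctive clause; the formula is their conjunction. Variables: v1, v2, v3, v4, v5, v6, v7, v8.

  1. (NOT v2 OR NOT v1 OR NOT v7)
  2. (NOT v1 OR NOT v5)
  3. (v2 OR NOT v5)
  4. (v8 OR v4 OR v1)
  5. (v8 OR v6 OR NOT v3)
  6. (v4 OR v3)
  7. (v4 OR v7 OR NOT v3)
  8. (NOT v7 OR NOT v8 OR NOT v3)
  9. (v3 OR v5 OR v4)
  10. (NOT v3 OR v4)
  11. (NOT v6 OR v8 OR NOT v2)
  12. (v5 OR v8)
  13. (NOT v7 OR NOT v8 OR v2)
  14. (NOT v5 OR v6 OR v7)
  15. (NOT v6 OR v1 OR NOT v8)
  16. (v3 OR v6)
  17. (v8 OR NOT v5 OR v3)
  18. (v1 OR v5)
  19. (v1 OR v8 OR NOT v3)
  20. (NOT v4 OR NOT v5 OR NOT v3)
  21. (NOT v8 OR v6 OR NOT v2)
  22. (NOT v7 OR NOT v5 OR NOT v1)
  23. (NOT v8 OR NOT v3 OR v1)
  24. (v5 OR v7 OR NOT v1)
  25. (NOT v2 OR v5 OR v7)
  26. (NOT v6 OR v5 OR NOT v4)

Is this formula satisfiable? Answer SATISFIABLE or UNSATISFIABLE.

UNSATISFIABLE

v5 = True:
  v3 = True:
    propagation gives v4=True; an empty clause results — contradiction.
  v3 = False:
    propagation gives v4=True, v6=True, v8=True; an empty clause results — contradiction.
v5 = False:
  propagation gives v8=True, v1=True, v7=True, v2=False; an empty clause results — contradiction.
Every branch closes, so no satisfying assignment exists.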